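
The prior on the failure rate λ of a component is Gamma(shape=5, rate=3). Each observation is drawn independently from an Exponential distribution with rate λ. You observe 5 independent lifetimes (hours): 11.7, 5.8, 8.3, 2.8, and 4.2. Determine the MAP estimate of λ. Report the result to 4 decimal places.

λ̂_MAP = 0.2514

The Exponential(rate=λ) likelihood is ∝ λ^n e^(−λΣtᵢ). Here n = 5 and Σtᵢ = 11.7 + 5.8 + 8.3 + 2.8 + 4.2 = 32.8.
Posterior ∝ λ^4e^(−3λ) · λ^5e^(−32.8λ) = λ^9e^(−35.8λ), i.e. Gamma(10, 35.8).
Mode = (a−1)/b = 9/35.8 ≈ 0.2514.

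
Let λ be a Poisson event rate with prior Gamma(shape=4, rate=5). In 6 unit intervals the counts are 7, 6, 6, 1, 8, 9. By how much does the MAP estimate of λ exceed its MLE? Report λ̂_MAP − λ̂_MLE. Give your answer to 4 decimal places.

Σxᵢ = 37. Posterior is Gamma(41, 11); MAP = (41−1)/11 = 40/11 ≈ 3.63636.
MLE = x̄ = 37/6 ≈ 6.16667.
Difference = 40/11 − 37/6 = -167/66 ≈ -2.5303.

MAP − MLE = -2.5303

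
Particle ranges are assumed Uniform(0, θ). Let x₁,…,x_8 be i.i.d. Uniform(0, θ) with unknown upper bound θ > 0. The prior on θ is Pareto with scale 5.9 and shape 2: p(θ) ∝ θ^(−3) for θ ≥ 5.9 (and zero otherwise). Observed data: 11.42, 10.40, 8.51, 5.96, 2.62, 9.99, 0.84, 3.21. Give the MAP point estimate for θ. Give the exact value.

θ̂_MAP = 11.42

The Uniform(0, θ) likelihood is θ^(−n) for θ ≥ max(xᵢ), zero otherwise. Here max(xᵢ) = 11.42.
Posterior ∝ θ^(−3) · θ^(−8) = θ^(−11) on θ ≥ max(5.9, 11.42) = 11.42.
This density is strictly decreasing in θ, so the posterior mode lies at the lower boundary of the support.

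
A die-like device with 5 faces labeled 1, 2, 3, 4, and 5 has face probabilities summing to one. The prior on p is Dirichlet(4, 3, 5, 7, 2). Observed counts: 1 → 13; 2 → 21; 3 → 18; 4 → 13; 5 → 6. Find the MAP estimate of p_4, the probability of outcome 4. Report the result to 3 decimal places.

The posterior is Dirichlet(αᵢ + nᵢ) = Dirichlet(17, 24, 23, 20, 8).
For a Dirichlet(a₁,…,a_K) with all aᵢ > 1, the mode has j-th component (aⱼ − 1)/(Σaᵢ − K).
Here Σaᵢ = 92 and K = 5, so p_4 = (20 − 1)/(92 − 5) = 19/87 ≈ 0.218.

MAP estimate: 0.218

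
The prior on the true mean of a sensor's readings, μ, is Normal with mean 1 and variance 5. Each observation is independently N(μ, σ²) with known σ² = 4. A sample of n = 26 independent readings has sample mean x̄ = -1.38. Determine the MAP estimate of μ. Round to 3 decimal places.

n = 26, x̄ = -1.38.
For a Normal prior and Normal likelihood with known variance, the posterior is Normal; its mode equals its mean, the precision-weighted average.
Prior precision 1/σ₀² = 1/5 = 0.2; data precision n/σ² = 26/4 = 6.5.
μ̂ = (0.2·1 + 6.5·(-1.38)) / (0.2 + 6.5) = (-8.77)/6.7 = -877/670 ≈ -1.309.

μ̂_MAP = -1.309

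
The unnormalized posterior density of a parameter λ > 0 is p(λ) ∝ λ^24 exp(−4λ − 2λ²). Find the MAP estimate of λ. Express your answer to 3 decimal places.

λ̂_MAP = 2.000

ℓ'(λ) = 24/λ − 4 − 4λ. Setting this to zero and multiplying by λ: 4λ² + 4λ − 24 = 0.
λ = (−4 + √(4² + 4·4·24)) / (2·4) = (−4 + √400) / 8 = (−4 + 20)/8 = 2.
ℓ''(λ) = −24/λ² − 4 < 0, confirming a maximum.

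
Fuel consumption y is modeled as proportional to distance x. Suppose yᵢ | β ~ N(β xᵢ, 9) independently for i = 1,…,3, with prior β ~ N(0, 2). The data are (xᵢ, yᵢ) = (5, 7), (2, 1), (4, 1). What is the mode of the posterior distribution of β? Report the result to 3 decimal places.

β̂_MAP = 0.828

log p(β | y) = −Σ(yᵢ − βxᵢ)²/(2·9) − β²/(2·2) + const.
Setting the derivative to zero: Σxᵢ(yᵢ − βxᵢ)/9 − β/2 = 0, so β = Σxᵢyᵢ / (Σxᵢ² + σ²/τ²).
Σxᵢyᵢ = 5·7 + 2·1 + 4·1 = 41; Σxᵢ² = 45; σ²/τ² = 4.5.
β̂_MAP = 41 / (45 + 4.5) = 41/49.5 ≈ 0.828.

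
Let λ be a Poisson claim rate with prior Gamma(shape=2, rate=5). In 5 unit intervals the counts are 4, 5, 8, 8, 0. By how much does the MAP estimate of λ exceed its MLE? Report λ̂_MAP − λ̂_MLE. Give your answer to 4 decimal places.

Σxᵢ = 25. Posterior is Gamma(27, 10); MAP = (27−1)/10 = 26/10 ≈ 2.60000.
MLE = x̄ = 25/5 ≈ 5.00000.
Difference = 26/10 − 25/5 = -12/5 ≈ -2.4000.

MAP − MLE = -2.4000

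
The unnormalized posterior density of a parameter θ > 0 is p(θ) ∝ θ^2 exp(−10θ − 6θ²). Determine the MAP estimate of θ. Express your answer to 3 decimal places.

θ̂_MAP = 0.167

ℓ'(θ) = 2/θ − 10 − 12θ. Setting this to zero and multiplying by θ: 12θ² + 10θ − 2 = 0.
θ = (−10 + √(10² + 4·12·2)) / (2·12) = (−10 + √196) / 24 = (−10 + 14)/24 = 1/6.
ℓ''(θ) = −2/θ² − 12 < 0, confirming a maximum.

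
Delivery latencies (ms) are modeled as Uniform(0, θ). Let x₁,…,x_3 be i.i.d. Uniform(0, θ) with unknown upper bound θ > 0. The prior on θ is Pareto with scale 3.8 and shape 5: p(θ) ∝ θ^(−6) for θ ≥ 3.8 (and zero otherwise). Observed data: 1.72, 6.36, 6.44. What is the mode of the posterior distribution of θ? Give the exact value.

θ̂_MAP = 6.44

The Uniform(0, θ) likelihood is θ^(−n) for θ ≥ max(xᵢ), zero otherwise. Here max(xᵢ) = 6.44.
Posterior ∝ θ^(−6) · θ^(−3) = θ^(−9) on θ ≥ max(3.8, 6.44) = 6.44.
This density is strictly decreasing in θ, so the posterior mode lies at the lower boundary of the support.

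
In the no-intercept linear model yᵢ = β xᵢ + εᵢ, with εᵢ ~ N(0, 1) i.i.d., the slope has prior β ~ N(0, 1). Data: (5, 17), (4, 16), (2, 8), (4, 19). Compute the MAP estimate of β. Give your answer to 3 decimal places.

log p(β | y) = −Σ(yᵢ − βxᵢ)²/(2·1) − β²/(2·1) + const.
Setting the derivative to zero: Σxᵢ(yᵢ − βxᵢ)/1 − β/1 = 0, so β = Σxᵢyᵢ / (Σxᵢ² + σ²/τ²).
Σxᵢyᵢ = 5·17 + 4·16 + 2·8 + 4·19 = 241; Σxᵢ² = 61; σ²/τ² = 1.
β̂_MAP = 241 / (61 + 1) = 241/62 ≈ 3.887.

β̂_MAP = 3.887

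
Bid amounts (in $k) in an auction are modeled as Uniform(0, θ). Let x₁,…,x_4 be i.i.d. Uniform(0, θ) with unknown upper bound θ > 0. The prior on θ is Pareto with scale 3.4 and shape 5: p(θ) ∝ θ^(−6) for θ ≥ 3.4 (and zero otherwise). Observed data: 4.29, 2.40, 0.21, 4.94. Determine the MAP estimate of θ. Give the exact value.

The Uniform(0, θ) likelihood is θ^(−n) for θ ≥ max(xᵢ), zero otherwise. Here max(xᵢ) = 4.94.
Posterior ∝ θ^(−6) · θ^(−4) = θ^(−10) on θ ≥ max(3.4, 4.94) = 4.94.
This density is strictly decreasing in θ, so the posterior mode lies at the lower boundary of the support.

θ̂_MAP = 4.94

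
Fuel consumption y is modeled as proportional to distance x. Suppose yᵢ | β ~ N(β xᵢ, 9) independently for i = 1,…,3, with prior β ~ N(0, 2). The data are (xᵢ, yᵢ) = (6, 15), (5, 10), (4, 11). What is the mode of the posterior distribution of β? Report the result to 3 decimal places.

β̂_MAP = 2.258

log p(β | y) = −Σ(yᵢ − βxᵢ)²/(2·9) − β²/(2·2) + const.
Setting the derivative to zero: Σxᵢ(yᵢ − βxᵢ)/9 − β/2 = 0, so β = Σxᵢyᵢ / (Σxᵢ² + σ²/τ²).
Σxᵢyᵢ = 6·15 + 5·10 + 4·11 = 184; Σxᵢ² = 77; σ²/τ² = 4.5.
β̂_MAP = 184 / (77 + 4.5) = 184/81.5 ≈ 2.258.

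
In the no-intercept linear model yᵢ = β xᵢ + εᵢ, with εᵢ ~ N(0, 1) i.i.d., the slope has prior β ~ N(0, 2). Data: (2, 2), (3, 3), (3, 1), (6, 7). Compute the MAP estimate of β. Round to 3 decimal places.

β̂_MAP = 0.991

log p(β | y) = −Σ(yᵢ − βxᵢ)²/(2·1) − β²/(2·2) + const.
Setting the derivative to zero: Σxᵢ(yᵢ − βxᵢ)/1 − β/2 = 0, so β = Σxᵢyᵢ / (Σxᵢ² + σ²/τ²).
Σxᵢyᵢ = 2·2 + 3·3 + 3·1 + 6·7 = 58; Σxᵢ² = 58; σ²/τ² = 0.5.
β̂_MAP = 58 / (58 + 0.5) = 58/58.5 ≈ 0.991.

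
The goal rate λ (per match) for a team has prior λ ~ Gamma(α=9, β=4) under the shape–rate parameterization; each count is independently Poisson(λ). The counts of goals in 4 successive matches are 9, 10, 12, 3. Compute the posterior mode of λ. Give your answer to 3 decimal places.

Σxᵢ = 9+10+12+3 = 34, with n = 4.
Posterior ∝ λ^8e^(−4λ) · λ^34e^(−4λ) = λ^42e^(−8λ), i.e. Gamma(shape=43, rate=8).
The mode of a Gamma(a, b) with a ≥ 1 (shape–rate) is (a−1)/b = 42/8 ≈ 5.250.

λ̂_MAP = 5.250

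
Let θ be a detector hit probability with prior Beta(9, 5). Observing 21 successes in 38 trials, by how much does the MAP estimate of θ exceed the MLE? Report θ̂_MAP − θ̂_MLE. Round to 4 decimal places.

MAP − MLE = 0.0274

Posterior is Beta(30, 22); MAP = (30−1)/(52−2) = 29/50 ≈ 0.58000.
MLE ignores the prior: θ̂_MLE = k/n = 21/38 ≈ 0.55263.
Difference = 29/50 − 21/38 = 13/475 ≈ 0.0274.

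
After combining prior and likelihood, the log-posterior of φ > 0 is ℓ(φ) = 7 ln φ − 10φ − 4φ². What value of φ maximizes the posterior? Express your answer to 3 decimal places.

φ̂_MAP = 0.500

ℓ'(φ) = 7/φ − 10 − 8φ. Setting this to zero and multiplying by φ: 8φ² + 10φ − 7 = 0.
φ = (−10 + √(10² + 4·8·7)) / (2·8) = (−10 + √324) / 16 = (−10 + 18)/16 = 1/2.
ℓ''(φ) = −7/φ² − 8 < 0, confirming a maximum.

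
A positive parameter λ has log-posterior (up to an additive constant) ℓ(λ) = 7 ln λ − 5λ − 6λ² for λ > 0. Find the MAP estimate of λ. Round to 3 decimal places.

ℓ'(λ) = 7/λ − 5 − 12λ. Setting this to zero and multiplying by λ: 12λ² + 5λ − 7 = 0.
λ = (−5 + √(5² + 4·12·7)) / (2·12) = (−5 + √361) / 24 = (−5 + 19)/24 = 7/12.
ℓ''(λ) = −7/λ² − 12 < 0, confirming a maximum.

λ̂_MAP = 0.583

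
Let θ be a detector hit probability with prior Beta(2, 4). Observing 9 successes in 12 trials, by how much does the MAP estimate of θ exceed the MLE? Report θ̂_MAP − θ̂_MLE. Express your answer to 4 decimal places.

Posterior is Beta(11, 7); MAP = (11−1)/(18−2) = 10/16 ≈ 0.62500.
MLE ignores the prior: θ̂_MLE = k/n = 9/12 ≈ 0.75000.
Difference = 10/16 − 9/12 = -1/8 ≈ -0.1250.

MAP − MLE = -0.1250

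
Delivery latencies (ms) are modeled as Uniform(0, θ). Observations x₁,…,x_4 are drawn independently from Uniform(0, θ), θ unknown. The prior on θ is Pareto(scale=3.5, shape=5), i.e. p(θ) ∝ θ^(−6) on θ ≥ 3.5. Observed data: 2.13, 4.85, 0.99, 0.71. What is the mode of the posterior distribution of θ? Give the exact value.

The Uniform(0, θ) likelihood is θ^(−n) for θ ≥ max(xᵢ), zero otherwise. Here max(xᵢ) = 4.85.
Posterior ∝ θ^(−6) · θ^(−4) = θ^(−10) on θ ≥ max(3.5, 4.85) = 4.85.
This density is strictly decreasing in θ, so the posterior mode lies at the lower boundary of the support.

θ̂_MAP = 4.85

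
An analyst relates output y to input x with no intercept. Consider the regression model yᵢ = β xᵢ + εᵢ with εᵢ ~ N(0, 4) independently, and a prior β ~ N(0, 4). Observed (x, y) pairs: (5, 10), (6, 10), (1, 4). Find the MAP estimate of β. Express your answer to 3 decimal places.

β̂_MAP = 1.810

log p(β | y) = −Σ(yᵢ − βxᵢ)²/(2·4) − β²/(2·4) + const.
Setting the derivative to zero: Σxᵢ(yᵢ − βxᵢ)/4 − β/4 = 0, so β = Σxᵢyᵢ / (Σxᵢ² + σ²/τ²).
Σxᵢyᵢ = 5·10 + 6·10 + 1·4 = 114; Σxᵢ² = 62; σ²/τ² = 1.
β̂_MAP = 114 / (62 + 1) = 114/63 ≈ 1.810.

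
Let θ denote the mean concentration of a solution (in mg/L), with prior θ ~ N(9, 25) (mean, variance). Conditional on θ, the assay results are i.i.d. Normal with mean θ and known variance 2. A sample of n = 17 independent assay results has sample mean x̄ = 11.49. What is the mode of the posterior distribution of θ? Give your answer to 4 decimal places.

θ̂_MAP = 11.4783

n = 17, x̄ = 11.49.
For a Normal prior and Normal likelihood with known variance, the posterior is Normal; its mode equals its mean, the precision-weighted average.
Prior precision 1/σ₀² = 1/25 = 0.04; data precision n/σ² = 17/2 = 8.5.
θ̂ = (0.04·9 + 8.5·11.49) / (0.04 + 8.5) = 98.025/8.54 = 19605/1708 ≈ 11.4783.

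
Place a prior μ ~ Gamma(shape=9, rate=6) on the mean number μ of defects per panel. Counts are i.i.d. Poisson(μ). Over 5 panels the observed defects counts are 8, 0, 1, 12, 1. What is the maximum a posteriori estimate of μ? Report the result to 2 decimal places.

Σxᵢ = 8+0+1+12+1 = 22, with n = 5.
Posterior ∝ μ^8e^(−6μ) · μ^22e^(−5μ) = μ^30e^(−11μ), i.e. Gamma(shape=31, rate=11).
The mode of a Gamma(a, b) with a ≥ 1 (shape–rate) is (a−1)/b = 30/11 ≈ 2.73.

μ̂_MAP = 2.73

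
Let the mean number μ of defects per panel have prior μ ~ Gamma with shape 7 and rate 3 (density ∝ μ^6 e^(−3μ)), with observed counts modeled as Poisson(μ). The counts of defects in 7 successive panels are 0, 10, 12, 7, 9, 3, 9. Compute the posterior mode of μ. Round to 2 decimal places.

μ̂_MAP = 5.60

Σxᵢ = 0+10+12+7+9+3+9 = 50, with n = 7.
Posterior ∝ μ^6e^(−3μ) · μ^50e^(−7μ) = μ^56e^(−10μ), i.e. Gamma(shape=57, rate=10).
The mode of a Gamma(a, b) with a ≥ 1 (shape–rate) is (a−1)/b = 56/10 ≈ 5.60.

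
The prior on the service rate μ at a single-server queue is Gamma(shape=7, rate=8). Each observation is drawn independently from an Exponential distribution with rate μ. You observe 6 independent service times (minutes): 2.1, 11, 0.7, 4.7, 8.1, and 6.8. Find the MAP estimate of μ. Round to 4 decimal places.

μ̂_MAP = 0.2899

The Exponential(rate=μ) likelihood is ∝ μ^n e^(−μΣtᵢ). Here n = 6 and Σtᵢ = 2.1 + 11 + 0.7 + 4.7 + 8.1 + 6.8 = 33.4.
Posterior ∝ μ^6e^(−8μ) · μ^6e^(−33.4μ) = μ^12e^(−41.4μ), i.e. Gamma(13, 41.4).
Mode = (a−1)/b = 12/41.4 ≈ 0.2899.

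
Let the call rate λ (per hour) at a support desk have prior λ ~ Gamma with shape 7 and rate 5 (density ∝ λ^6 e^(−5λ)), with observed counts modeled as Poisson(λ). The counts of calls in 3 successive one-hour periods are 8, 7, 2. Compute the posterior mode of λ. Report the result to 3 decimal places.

λ̂_MAP = 2.875

Σxᵢ = 8+7+2 = 17, with n = 3.
Posterior ∝ λ^6e^(−5λ) · λ^17e^(−3λ) = λ^23e^(−8λ), i.e. Gamma(shape=24, rate=8).
The mode of a Gamma(a, b) with a ≥ 1 (shape–rate) is (a−1)/b = 23/8 ≈ 2.875.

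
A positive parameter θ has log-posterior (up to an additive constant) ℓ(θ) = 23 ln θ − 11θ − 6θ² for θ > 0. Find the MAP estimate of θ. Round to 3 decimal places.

θ̂_MAP = 1.000

ℓ'(θ) = 23/θ − 11 − 12θ. Setting this to zero and multiplying by θ: 12θ² + 11θ − 23 = 0.
θ = (−11 + √(11² + 4·12·23)) / (2·12) = (−11 + √1225) / 24 = (−11 + 35)/24 = 1.
ℓ''(θ) = −23/θ² − 12 < 0, confirming a maximum.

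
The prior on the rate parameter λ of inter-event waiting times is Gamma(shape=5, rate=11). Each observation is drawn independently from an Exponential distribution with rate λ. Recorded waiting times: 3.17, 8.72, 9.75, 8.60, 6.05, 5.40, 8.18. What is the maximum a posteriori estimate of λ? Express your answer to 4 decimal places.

λ̂_MAP = 0.1807

The Exponential(rate=λ) likelihood is ∝ λ^n e^(−λΣtᵢ). Here n = 7 and Σtᵢ = 3.17 + 8.72 + 9.75 + 8.60 + 6.05 + 5.40 + 8.18 = 49.87.
Posterior ∝ λ^4e^(−11λ) · λ^7e^(−49.87λ) = λ^11e^(−60.87λ), i.e. Gamma(12, 60.87).
Mode = (a−1)/b = 11/60.87 ≈ 0.1807.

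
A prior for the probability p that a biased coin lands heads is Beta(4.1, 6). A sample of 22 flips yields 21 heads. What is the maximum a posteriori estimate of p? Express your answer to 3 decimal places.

p̂_MAP = 0.801

Prior: Beta(4.1, 6).
Data: 21 successes in 22 trials. The binomial likelihood contributes p^21(1−p)^1, so the posterior is Beta(4.1+21, 6+1) = Beta(25.1, 7).
For Beta(a, b) with a, b > 1 the mode is (a−1)/(a+b−2) = 24.1/30.1 ≈ 0.801.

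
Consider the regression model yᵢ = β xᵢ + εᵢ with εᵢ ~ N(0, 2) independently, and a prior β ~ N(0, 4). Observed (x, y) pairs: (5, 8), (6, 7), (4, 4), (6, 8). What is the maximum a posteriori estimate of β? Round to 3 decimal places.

log p(β | y) = −Σ(yᵢ − βxᵢ)²/(2·2) − β²/(2·4) + const.
Setting the derivative to zero: Σxᵢ(yᵢ − βxᵢ)/2 − β/4 = 0, so β = Σxᵢyᵢ / (Σxᵢ² + σ²/τ²).
Σxᵢyᵢ = 5·8 + 6·7 + 4·4 + 6·8 = 146; Σxᵢ² = 113; σ²/τ² = 0.5.
β̂_MAP = 146 / (113 + 0.5) = 146/113.5 ≈ 1.286.

β̂_MAP = 1.286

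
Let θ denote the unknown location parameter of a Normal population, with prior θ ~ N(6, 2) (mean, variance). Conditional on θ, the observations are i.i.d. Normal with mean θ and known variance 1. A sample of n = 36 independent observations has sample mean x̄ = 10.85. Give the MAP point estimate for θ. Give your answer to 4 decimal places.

n = 36, x̄ = 10.85.
For a Normal prior and Normal likelihood with known variance, the posterior is Normal; its mode equals its mean, the precision-weighted average.
Prior precision 1/σ₀² = 1/2 = 0.5; data precision n/σ² = 36/1 = 36.
θ̂ = (0.5·6 + 36·10.85) / (0.5 + 36) = 393.6/36.5 = 3936/365 ≈ 10.7836.

θ̂_MAP = 10.7836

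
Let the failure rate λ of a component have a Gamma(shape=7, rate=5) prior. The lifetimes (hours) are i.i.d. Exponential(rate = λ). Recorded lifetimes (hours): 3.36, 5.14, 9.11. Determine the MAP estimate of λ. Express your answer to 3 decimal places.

λ̂_MAP = 0.398

The Exponential(rate=λ) likelihood is ∝ λ^n e^(−λΣtᵢ). Here n = 3 and Σtᵢ = 3.36 + 5.14 + 9.11 = 17.61.
Posterior ∝ λ^6e^(−5λ) · λ^3e^(−17.61λ) = λ^9e^(−22.61λ), i.e. Gamma(10, 22.61).
Mode = (a−1)/b = 9/22.61 ≈ 0.398.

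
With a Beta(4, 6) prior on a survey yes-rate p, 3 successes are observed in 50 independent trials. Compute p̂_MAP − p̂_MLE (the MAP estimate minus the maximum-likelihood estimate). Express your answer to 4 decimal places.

Posterior is Beta(7, 53); MAP = (7−1)/(60−2) = 6/58 ≈ 0.10345.
MLE ignores the prior: p̂_MLE = k/n = 3/50 ≈ 0.06000.
Difference = 6/58 − 3/50 = 63/1450 ≈ 0.0434.

MAP − MLE = 0.0434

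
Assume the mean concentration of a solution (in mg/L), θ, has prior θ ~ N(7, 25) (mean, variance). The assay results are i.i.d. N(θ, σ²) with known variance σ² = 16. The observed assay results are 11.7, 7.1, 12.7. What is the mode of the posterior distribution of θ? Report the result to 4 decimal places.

θ̂_MAP = 9.8846

n = 3; x̄ = (11.7 + 7.1 + 12.7)/3 = 31.5/3 = 10.5.
For a Normal prior and Normal likelihood with known variance, the posterior is Normal; its mode equals its mean, the precision-weighted average.
Prior precision 1/σ₀² = 1/25 = 0.04; data precision n/σ² = 3/16 = 0.1875.
θ̂ = (0.04·7 + 0.1875·10.5) / (0.04 + 0.1875) = 2.24875/0.2275 = 257/26 ≈ 9.8846.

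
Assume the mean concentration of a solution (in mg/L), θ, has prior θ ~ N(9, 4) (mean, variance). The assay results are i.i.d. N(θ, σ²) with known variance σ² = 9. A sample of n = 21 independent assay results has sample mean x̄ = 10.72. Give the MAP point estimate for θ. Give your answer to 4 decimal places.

n = 21, x̄ = 10.72.
For a Normal prior and Normal likelihood with known variance, the posterior is Normal; its mode equals its mean, the precision-weighted average.
Prior precision 1/σ₀² = 1/4 = 0.25; data precision n/σ² = 21/9 = 7/3.
θ̂ = (0.25·9 + (7/3)·10.72) / (0.25 + 7/3) = (8179/300)/(31/12) = 8179/775 ≈ 10.5535.

θ̂_MAP = 10.5535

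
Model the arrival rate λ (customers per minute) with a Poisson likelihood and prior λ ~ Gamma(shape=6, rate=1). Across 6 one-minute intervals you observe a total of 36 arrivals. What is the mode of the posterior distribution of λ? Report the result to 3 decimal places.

Σxᵢ = 36, n = 6.
Posterior ∝ λ^5e^(−1λ) · λ^36e^(−6λ) = λ^41e^(−7λ), i.e. Gamma(shape=42, rate=7).
The mode of a Gamma(a, b) with a ≥ 1 (shape–rate) is (a−1)/b = 41/7 ≈ 5.857.

λ̂_MAP = 5.857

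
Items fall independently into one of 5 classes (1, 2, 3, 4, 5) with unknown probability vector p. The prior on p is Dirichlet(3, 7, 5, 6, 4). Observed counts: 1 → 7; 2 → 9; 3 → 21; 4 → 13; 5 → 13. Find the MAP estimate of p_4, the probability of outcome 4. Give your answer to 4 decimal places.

MAP estimate: 0.2169

The posterior is Dirichlet(αᵢ + nᵢ) = Dirichlet(10, 16, 26, 19, 17).
For a Dirichlet(a₁,…,a_K) with all aᵢ > 1, the mode has j-th component (aⱼ − 1)/(Σaᵢ − K).
Here Σaᵢ = 88 and K = 5, so p_4 = (19 − 1)/(88 − 5) = 18/83 ≈ 0.2169.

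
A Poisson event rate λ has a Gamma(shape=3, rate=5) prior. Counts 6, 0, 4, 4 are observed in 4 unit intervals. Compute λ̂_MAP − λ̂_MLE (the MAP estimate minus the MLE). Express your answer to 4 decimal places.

MAP − MLE = -1.7222

Σxᵢ = 14. Posterior is Gamma(17, 9); MAP = (17−1)/9 = 16/9 ≈ 1.77778.
MLE = x̄ = 14/4 ≈ 3.50000.
Difference = 16/9 − 14/4 = -31/18 ≈ -1.7222.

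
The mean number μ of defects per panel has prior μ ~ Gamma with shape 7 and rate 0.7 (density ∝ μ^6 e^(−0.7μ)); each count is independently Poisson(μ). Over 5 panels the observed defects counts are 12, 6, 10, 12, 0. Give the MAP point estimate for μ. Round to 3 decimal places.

Σxᵢ = 12+6+10+12+0 = 40, with n = 5.
Posterior ∝ μ^6e^(−0.7μ) · μ^40e^(−5μ) = μ^46e^(−5.7μ), i.e. Gamma(shape=47, rate=5.7).
The mode of a Gamma(a, b) with a ≥ 1 (shape–rate) is (a−1)/b = 46/5.7 ≈ 8.070.

μ̂_MAP = 8.070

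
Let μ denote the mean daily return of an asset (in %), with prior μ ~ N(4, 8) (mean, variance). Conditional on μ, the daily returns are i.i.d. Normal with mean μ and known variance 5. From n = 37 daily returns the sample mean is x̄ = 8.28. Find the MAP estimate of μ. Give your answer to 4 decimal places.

μ̂_MAP = 8.2089

n = 37, x̄ = 8.28.
For a Normal prior and Normal likelihood with known variance, the posterior is Normal; its mode equals its mean, the precision-weighted average.
Prior precision 1/σ₀² = 1/8 = 0.125; data precision n/σ² = 37/5 = 7.4.
μ̂ = (0.125·4 + 7.4·8.28) / (0.125 + 7.4) = 61.772/7.525 = 61772/7525 ≈ 8.2089.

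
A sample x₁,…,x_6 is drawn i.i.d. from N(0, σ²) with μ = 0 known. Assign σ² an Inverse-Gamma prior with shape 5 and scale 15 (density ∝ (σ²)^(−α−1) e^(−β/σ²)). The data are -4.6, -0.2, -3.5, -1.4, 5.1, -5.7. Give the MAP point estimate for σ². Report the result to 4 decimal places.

σ̂²_MAP = 6.8839

Sum of squared deviations about the known mean: SS = (-4.6−0)² + (-0.2−0)² + (-3.5−0)² + (-1.4−0)² + (5.1−0)² + (-5.7−0)² = 93.91.
The Normal likelihood contributes (σ²)^(−n/2) exp(−SS/(2σ²)), so the posterior is Inverse-Gamma(α + n/2, β + SS/2) = Inverse-Gamma(8, 61.955).
The mode of Inverse-Gamma(a, b) is b/(a+1) = 61.955/9 ≈ 6.8839.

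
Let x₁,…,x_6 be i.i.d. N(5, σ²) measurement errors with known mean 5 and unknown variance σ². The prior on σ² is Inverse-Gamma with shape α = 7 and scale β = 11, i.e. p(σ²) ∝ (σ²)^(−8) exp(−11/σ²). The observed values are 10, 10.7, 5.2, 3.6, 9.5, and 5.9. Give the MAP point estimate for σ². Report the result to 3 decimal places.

σ̂²_MAP = 4.661

Sum of squared deviations about the known mean: SS = (10−5)² + (10.7−5)² + (5.2−5)² + (3.6−5)² + (9.5−5)² + (5.9−5)² = 80.55.
The Normal likelihood contributes (σ²)^(−n/2) exp(−SS/(2σ²)), so the posterior is Inverse-Gamma(α + n/2, β + SS/2) = Inverse-Gamma(10, 51.275).
The mode of Inverse-Gamma(a, b) is b/(a+1) = 51.275/11 ≈ 4.661.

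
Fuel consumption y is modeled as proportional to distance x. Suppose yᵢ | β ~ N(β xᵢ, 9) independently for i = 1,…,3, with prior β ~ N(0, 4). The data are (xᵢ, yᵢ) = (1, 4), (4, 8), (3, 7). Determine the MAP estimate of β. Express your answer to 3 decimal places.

β̂_MAP = 2.018

log p(β | y) = −Σ(yᵢ − βxᵢ)²/(2·9) − β²/(2·4) + const.
Setting the derivative to zero: Σxᵢ(yᵢ − βxᵢ)/9 − β/4 = 0, so β = Σxᵢyᵢ / (Σxᵢ² + σ²/τ²).
Σxᵢyᵢ = 1·4 + 4·8 + 3·7 = 57; Σxᵢ² = 26; σ²/τ² = 2.25.
β̂_MAP = 57 / (26 + 2.25) = 57/28.25 ≈ 2.018.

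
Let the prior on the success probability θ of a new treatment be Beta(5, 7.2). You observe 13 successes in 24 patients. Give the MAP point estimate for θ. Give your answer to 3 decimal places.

Prior: Beta(5, 7.2).
Data: 13 successes in 24 trials. The binomial likelihood contributes θ^13(1−θ)^11, so the posterior is Beta(5+13, 7.2+11) = Beta(18, 18.2).
For Beta(a, b) with a, b > 1 the mode is (a−1)/(a+b−2) = 17/34.2 ≈ 0.497.

θ̂_MAP = 0.497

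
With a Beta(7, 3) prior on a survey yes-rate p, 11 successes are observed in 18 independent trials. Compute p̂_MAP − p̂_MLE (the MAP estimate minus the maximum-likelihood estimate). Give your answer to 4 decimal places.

MAP − MLE = 0.0427

Posterior is Beta(18, 10); MAP = (18−1)/(28−2) = 17/26 ≈ 0.65385.
MLE ignores the prior: p̂_MLE = k/n = 11/18 ≈ 0.61111.
Difference = 17/26 − 11/18 = 5/117 ≈ 0.0427.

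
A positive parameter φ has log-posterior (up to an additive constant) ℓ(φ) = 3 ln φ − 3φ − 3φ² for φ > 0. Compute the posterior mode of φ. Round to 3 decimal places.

ℓ'(φ) = 3/φ − 3 − 6φ. Setting this to zero and multiplying by φ: 6φ² + 3φ − 3 = 0.
φ = (−3 + √(3² + 4·6·3)) / (2·6) = (−3 + √81) / 12 = (−3 + 9)/12 = 1/2.
ℓ''(φ) = −3/φ² − 6 < 0, confirming a maximum.

φ̂_MAP = 0.500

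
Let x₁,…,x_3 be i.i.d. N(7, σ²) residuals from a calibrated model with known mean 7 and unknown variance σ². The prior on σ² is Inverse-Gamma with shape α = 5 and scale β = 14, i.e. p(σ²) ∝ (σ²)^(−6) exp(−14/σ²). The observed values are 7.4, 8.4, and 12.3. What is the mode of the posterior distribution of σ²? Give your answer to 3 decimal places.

σ̂²_MAP = 3.881

Sum of squared deviations about the known mean: SS = (7.4−7)² + (8.4−7)² + (12.3−7)² = 30.21.
The Normal likelihood contributes (σ²)^(−n/2) exp(−SS/(2σ²)), so the posterior is Inverse-Gamma(α + n/2, β + SS/2) = Inverse-Gamma(6.5, 29.105).
The mode of Inverse-Gamma(a, b) is b/(a+1) = 29.105/7.5 ≈ 3.881.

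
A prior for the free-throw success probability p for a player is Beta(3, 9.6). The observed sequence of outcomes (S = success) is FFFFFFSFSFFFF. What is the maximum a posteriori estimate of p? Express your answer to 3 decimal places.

p̂_MAP = 0.169

Prior: Beta(3, 9.6).
Data: 2 successes in 13 trials (from the sequence). The binomial likelihood contributes p^2(1−p)^11, so the posterior is Beta(3+2, 9.6+11) = Beta(5, 20.6).
For Beta(a, b) with a, b > 1 the mode is (a−1)/(a+b−2) = 4/23.6 ≈ 0.169.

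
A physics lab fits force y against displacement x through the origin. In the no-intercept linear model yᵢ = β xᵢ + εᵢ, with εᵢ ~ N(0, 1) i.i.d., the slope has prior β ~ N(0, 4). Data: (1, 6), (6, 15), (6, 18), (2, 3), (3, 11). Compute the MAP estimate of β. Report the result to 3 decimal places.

log p(β | y) = −Σ(yᵢ − βxᵢ)²/(2·1) − β²/(2·4) + const.
Setting the derivative to zero: Σxᵢ(yᵢ − βxᵢ)/1 − β/4 = 0, so β = Σxᵢyᵢ / (Σxᵢ² + σ²/τ²).
Σxᵢyᵢ = 1·6 + 6·15 + 6·18 + 2·3 + 3·11 = 243; Σxᵢ² = 86; σ²/τ² = 0.25.
β̂_MAP = 243 / (86 + 0.25) = 243/86.25 ≈ 2.817.

β̂_MAP = 2.817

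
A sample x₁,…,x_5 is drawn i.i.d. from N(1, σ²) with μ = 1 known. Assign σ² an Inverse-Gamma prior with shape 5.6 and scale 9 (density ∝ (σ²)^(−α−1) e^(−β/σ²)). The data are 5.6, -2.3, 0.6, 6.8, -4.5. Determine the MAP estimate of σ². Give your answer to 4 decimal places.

Sum of squared deviations about the known mean: SS = (5.6−1)² + (-2.3−1)² + (0.6−1)² + (6.8−1)² + (-4.5−1)² = 96.1.
The Normal likelihood contributes (σ²)^(−n/2) exp(−SS/(2σ²)), so the posterior is Inverse-Gamma(α + n/2, β + SS/2) = Inverse-Gamma(8.1, 57.05).
The mode of Inverse-Gamma(a, b) is b/(a+1) = 57.05/9.1 ≈ 6.2692.

σ̂²_MAP = 6.2692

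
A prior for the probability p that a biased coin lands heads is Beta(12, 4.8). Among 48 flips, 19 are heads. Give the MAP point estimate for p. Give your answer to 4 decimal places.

Prior: Beta(12, 4.8).
Data: 19 successes in 48 trials. The binomial likelihood contributes p^19(1−p)^29, so the posterior is Beta(12+19, 4.8+29) = Beta(31, 33.8).
For Beta(a, b) with a, b > 1 the mode is (a−1)/(a+b−2) = 30/62.8 ≈ 0.4777.

p̂_MAP = 0.4777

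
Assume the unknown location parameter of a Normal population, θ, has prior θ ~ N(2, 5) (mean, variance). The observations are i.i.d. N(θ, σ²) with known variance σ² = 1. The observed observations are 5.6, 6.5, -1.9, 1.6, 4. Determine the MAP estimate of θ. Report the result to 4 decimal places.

θ̂_MAP = 3.1154

n = 5; x̄ = (5.6 + 6.5 + (-1.9) + 1.6 + 4)/5 = 15.8/5 = 3.16.
For a Normal prior and Normal likelihood with known variance, the posterior is Normal; its mode equals its mean, the precision-weighted average.
Prior precision 1/σ₀² = 1/5 = 0.2; data precision n/σ² = 5/1 = 5.
θ̂ = (0.2·2 + 5·3.16) / (0.2 + 5) = 16.2/5.2 = 81/26 ≈ 3.1154.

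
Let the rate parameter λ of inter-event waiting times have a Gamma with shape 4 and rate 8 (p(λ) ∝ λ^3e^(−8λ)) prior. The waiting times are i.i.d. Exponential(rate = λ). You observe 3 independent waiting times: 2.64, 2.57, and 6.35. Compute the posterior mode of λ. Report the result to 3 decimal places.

λ̂_MAP = 0.307

The Exponential(rate=λ) likelihood is ∝ λ^n e^(−λΣtᵢ). Here n = 3 and Σtᵢ = 2.64 + 2.57 + 6.35 = 11.56.
Posterior ∝ λ^3e^(−8λ) · λ^3e^(−11.56λ) = λ^6e^(−19.56λ), i.e. Gamma(7, 19.56).
Mode = (a−1)/b = 6/19.56 ≈ 0.307.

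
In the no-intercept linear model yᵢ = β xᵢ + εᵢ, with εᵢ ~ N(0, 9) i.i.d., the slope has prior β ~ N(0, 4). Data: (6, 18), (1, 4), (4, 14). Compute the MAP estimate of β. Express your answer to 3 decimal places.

β̂_MAP = 3.041

log p(β | y) = −Σ(yᵢ − βxᵢ)²/(2·9) − β²/(2·4) + const.
Setting the derivative to zero: Σxᵢ(yᵢ − βxᵢ)/9 − β/4 = 0, so β = Σxᵢyᵢ / (Σxᵢ² + σ²/τ²).
Σxᵢyᵢ = 6·18 + 1·4 + 4·14 = 168; Σxᵢ² = 53; σ²/τ² = 2.25.
β̂_MAP = 168 / (53 + 2.25) = 168/55.25 ≈ 3.041.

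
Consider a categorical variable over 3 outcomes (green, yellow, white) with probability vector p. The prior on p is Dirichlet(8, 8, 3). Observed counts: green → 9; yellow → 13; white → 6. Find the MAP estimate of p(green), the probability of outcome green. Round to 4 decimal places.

The posterior is Dirichlet(αᵢ + nᵢ) = Dirichlet(17, 21, 9).
For a Dirichlet(a₁,…,a_K) with all aᵢ > 1, the mode has j-th component (aⱼ − 1)/(Σaᵢ − K).
Here Σaᵢ = 47 and K = 3, so p(green) = (17 − 1)/(47 − 3) = 16/44 ≈ 0.3636.

MAP estimate of p(green) = 0.3636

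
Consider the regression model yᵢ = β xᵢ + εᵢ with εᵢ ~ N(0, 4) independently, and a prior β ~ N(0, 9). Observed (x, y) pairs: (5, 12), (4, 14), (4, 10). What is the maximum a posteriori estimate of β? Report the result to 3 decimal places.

log p(β | y) = −Σ(yᵢ − βxᵢ)²/(2·4) − β²/(2·9) + const.
Setting the derivative to zero: Σxᵢ(yᵢ − βxᵢ)/4 − β/9 = 0, so β = Σxᵢyᵢ / (Σxᵢ² + σ²/τ²).
Σxᵢyᵢ = 5·12 + 4·14 + 4·10 = 156; Σxᵢ² = 57; σ²/τ² = 4/9.
β̂_MAP = 156 / (57 + 4/9) = 156/(517/9) = 1404/517 ≈ 2.716.

β̂_MAP = 2.716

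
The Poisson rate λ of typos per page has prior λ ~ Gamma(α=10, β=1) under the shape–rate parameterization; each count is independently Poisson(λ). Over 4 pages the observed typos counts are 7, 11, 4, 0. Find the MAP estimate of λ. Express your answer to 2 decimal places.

λ̂_MAP = 6.20

Σxᵢ = 7+11+4+0 = 22, with n = 4.
Posterior ∝ λ^9e^(−1λ) · λ^22e^(−4λ) = λ^31e^(−5λ), i.e. Gamma(shape=32, rate=5).
The mode of a Gamma(a, b) with a ≥ 1 (shape–rate) is (a−1)/b = 31/5 ≈ 6.20.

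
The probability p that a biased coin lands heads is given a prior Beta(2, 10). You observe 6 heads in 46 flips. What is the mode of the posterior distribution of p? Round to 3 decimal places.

Prior: Beta(2, 10).
Data: 6 successes in 46 trials. The binomial likelihood contributes p^6(1−p)^40, so the posterior is Beta(2+6, 10+40) = Beta(8, 50).
For Beta(a, b) with a, b > 1 the mode is (a−1)/(a+b−2) = 7/56 ≈ 0.125.

p̂_MAP = 0.125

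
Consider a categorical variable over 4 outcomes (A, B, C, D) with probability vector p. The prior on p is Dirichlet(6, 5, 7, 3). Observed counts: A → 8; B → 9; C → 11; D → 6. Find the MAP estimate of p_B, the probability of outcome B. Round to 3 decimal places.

MAP estimate of p_B = 0.255

The posterior is Dirichlet(αᵢ + nᵢ) = Dirichlet(14, 14, 18, 9).
For a Dirichlet(a₁,…,a_K) with all aᵢ > 1, the mode has j-th component (aⱼ − 1)/(Σaᵢ − K).
Here Σaᵢ = 55 and K = 4, so p_B = (14 − 1)/(55 − 4) = 13/51 ≈ 0.255.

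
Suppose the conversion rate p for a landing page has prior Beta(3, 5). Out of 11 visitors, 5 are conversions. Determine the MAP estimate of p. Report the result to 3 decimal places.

p̂_MAP = 0.412

Prior: Beta(3, 5).
Data: 5 successes in 11 trials. The binomial likelihood contributes p^5(1−p)^6, so the posterior is Beta(3+5, 5+6) = Beta(8, 11).
For Beta(a, b) with a, b > 1 the mode is (a−1)/(a+b−2) = 7/17 ≈ 0.412.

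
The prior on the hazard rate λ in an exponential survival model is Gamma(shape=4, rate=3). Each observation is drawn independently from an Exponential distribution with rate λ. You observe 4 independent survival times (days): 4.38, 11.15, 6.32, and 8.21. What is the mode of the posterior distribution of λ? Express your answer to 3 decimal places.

λ̂_MAP = 0.212

The Exponential(rate=λ) likelihood is ∝ λ^n e^(−λΣtᵢ). Here n = 4 and Σtᵢ = 4.38 + 11.15 + 6.32 + 8.21 = 30.06.
Posterior ∝ λ^3e^(−3λ) · λ^4e^(−30.06λ) = λ^7e^(−33.06λ), i.e. Gamma(8, 33.06).
Mode = (a−1)/b = 7/33.06 ≈ 0.212.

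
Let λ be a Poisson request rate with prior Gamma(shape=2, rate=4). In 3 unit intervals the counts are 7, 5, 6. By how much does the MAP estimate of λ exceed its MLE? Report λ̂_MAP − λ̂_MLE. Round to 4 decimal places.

MAP − MLE = -3.2857

Σxᵢ = 18. Posterior is Gamma(20, 7); MAP = (20−1)/7 = 19/7 ≈ 2.71429.
MLE = x̄ = 18/3 ≈ 6.00000.
Difference = 19/7 − 18/3 = -23/7 ≈ -3.2857.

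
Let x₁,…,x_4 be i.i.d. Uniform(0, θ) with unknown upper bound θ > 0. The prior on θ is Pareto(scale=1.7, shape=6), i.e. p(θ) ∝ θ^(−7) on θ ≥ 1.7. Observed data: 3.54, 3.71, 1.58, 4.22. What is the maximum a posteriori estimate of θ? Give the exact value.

The Uniform(0, θ) likelihood is θ^(−n) for θ ≥ max(xᵢ), zero otherwise. Here max(xᵢ) = 4.22.
Posterior ∝ θ^(−7) · θ^(−4) = θ^(−11) on θ ≥ max(1.7, 4.22) = 4.22.
This density is strictly decreasing in θ, so the posterior mode lies at the lower boundary of the support.

θ̂_MAP = 4.22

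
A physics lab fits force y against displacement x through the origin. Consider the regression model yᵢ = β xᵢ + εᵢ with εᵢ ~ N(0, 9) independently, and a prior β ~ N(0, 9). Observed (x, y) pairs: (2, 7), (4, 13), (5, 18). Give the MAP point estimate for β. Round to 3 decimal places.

log p(β | y) = −Σ(yᵢ − βxᵢ)²/(2·9) − β²/(2·9) + const.
Setting the derivative to zero: Σxᵢ(yᵢ − βxᵢ)/9 − β/9 = 0, so β = Σxᵢyᵢ / (Σxᵢ² + σ²/τ²).
Σxᵢyᵢ = 2·7 + 4·13 + 5·18 = 156; Σxᵢ² = 45; σ²/τ² = 1.
β̂_MAP = 156 / (45 + 1) = 156/46 ≈ 3.391.

β̂_MAP = 3.391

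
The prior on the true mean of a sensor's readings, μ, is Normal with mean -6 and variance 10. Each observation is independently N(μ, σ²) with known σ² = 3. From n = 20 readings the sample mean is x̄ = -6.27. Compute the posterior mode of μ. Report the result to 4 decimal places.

n = 20, x̄ = -6.27.
For a Normal prior and Normal likelihood with known variance, the posterior is Normal; its mode equals its mean, the precision-weighted average.
Prior precision 1/σ₀² = 1/10 = 0.1; data precision n/σ² = 20/3.
μ̂ = (0.1·(-6) + (20/3)·(-6.27)) / (0.1 + 20/3) = (-42.4)/(203/30) = -1272/203 ≈ -6.2660.

μ̂_MAP = -6.2660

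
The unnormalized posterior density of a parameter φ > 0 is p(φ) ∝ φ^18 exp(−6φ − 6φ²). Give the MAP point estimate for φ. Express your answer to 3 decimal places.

ℓ'(φ) = 18/φ − 6 − 12φ. Setting this to zero and multiplying by φ: 12φ² + 6φ − 18 = 0.
φ = (−6 + √(6² + 4·12·18)) / (2·12) = (−6 + √900) / 24 = (−6 + 30)/24 = 1.
ℓ''(φ) = −18/φ² − 12 < 0, confirming a maximum.

φ̂_MAP = 1.000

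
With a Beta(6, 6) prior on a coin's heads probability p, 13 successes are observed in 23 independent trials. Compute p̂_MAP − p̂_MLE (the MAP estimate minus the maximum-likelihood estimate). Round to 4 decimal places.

MAP − MLE = -0.0198

Posterior is Beta(19, 16); MAP = (19−1)/(35−2) = 18/33 ≈ 0.54545.
MLE ignores the prior: p̂_MLE = k/n = 13/23 ≈ 0.56522.
Difference = 18/33 − 13/23 = -5/253 ≈ -0.0198.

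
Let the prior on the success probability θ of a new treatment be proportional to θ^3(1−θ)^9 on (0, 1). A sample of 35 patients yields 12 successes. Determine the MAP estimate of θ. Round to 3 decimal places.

The prior density ∝ θ^3(1−θ)^9 is the kernel of Beta(4, 10).
Data: 12 successes in 35 trials. The binomial likelihood contributes θ^12(1−θ)^23, so the posterior is Beta(4+12, 10+23) = Beta(16, 33).
For Beta(a, b) with a, b > 1 the mode is (a−1)/(a+b−2) = 15/47 ≈ 0.319.

θ̂_MAP = 0.319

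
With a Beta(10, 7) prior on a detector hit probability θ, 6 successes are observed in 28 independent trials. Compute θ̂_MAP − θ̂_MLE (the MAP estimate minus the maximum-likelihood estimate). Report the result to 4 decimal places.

MAP − MLE = 0.1346

Posterior is Beta(16, 29); MAP = (16−1)/(45−2) = 15/43 ≈ 0.34884.
MLE ignores the prior: θ̂_MLE = k/n = 6/28 ≈ 0.21429.
Difference = 15/43 − 6/28 = 81/602 ≈ 0.1346.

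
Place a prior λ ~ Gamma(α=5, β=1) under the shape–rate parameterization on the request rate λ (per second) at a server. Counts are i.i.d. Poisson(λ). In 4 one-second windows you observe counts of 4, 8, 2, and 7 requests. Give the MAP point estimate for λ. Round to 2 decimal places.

Σxᵢ = 4+8+2+7 = 21, with n = 4.
Posterior ∝ λ^4e^(−1λ) · λ^21e^(−4λ) = λ^25e^(−5λ), i.e. Gamma(shape=26, rate=5).
The mode of a Gamma(a, b) with a ≥ 1 (shape–rate) is (a−1)/b = 25/5 ≈ 5.00.

λ̂_MAP = 5.00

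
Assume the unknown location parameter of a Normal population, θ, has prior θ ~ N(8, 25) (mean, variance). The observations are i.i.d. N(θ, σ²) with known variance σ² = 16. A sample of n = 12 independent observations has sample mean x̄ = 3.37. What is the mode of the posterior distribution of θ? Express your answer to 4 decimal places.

n = 12, x̄ = 3.37.
For a Normal prior and Normal likelihood with known variance, the posterior is Normal; its mode equals its mean, the precision-weighted average.
Prior precision 1/σ₀² = 1/25 = 0.04; data precision n/σ² = 12/16 = 0.75.
θ̂ = (0.04·8 + 0.75·3.37) / (0.04 + 0.75) = 2.8475/0.79 = 1139/316 ≈ 3.6044.

θ̂_MAP = 3.6044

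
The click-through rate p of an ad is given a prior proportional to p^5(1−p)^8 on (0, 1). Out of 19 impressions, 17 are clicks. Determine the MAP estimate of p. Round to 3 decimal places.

p̂_MAP = 0.688

The prior density ∝ p^5(1−p)^8 is the kernel of Beta(6, 9).
Data: 17 successes in 19 trials. The binomial likelihood contributes p^17(1−p)^2, so the posterior is Beta(6+17, 9+2) = Beta(23, 11).
For Beta(a, b) with a, b > 1 the mode is (a−1)/(a+b−2) = 22/32 ≈ 0.688.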